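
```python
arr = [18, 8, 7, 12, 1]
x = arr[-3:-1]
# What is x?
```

arr has length 5. The slice arr[-3:-1] selects indices [2, 3] (2->7, 3->12), giving [7, 12].

[7, 12]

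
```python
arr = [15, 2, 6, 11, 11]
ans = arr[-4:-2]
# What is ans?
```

arr has length 5. The slice arr[-4:-2] selects indices [1, 2] (1->2, 2->6), giving [2, 6].

[2, 6]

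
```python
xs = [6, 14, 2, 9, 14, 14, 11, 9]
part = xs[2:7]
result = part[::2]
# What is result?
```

xs has length 8. The slice xs[2:7] selects indices [2, 3, 4, 5, 6] (2->2, 3->9, 4->14, 5->14, 6->11), giving [2, 9, 14, 14, 11]. So part = [2, 9, 14, 14, 11]. part has length 5. The slice part[::2] selects indices [0, 2, 4] (0->2, 2->14, 4->11), giving [2, 14, 11].

[2, 14, 11]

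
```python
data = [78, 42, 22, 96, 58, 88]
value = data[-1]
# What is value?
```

data has length 6. Negative index -1 maps to positive index 6 + (-1) = 5. data[5] = 88.

88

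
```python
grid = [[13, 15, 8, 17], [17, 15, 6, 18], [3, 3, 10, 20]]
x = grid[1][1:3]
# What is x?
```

grid[1] = [17, 15, 6, 18]. grid[1] has length 4. The slice grid[1][1:3] selects indices [1, 2] (1->15, 2->6), giving [15, 6].

[15, 6]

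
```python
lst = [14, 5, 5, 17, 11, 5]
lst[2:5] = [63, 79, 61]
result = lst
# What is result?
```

lst starts as [14, 5, 5, 17, 11, 5] (length 6). The slice lst[2:5] covers indices [2, 3, 4] with values [5, 17, 11]. Replacing that slice with [63, 79, 61] (same length) produces [14, 5, 63, 79, 61, 5].

[14, 5, 63, 79, 61, 5]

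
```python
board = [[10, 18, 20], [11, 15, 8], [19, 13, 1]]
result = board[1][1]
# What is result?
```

board[1] = [11, 15, 8]. Taking column 1 of that row yields 15.

15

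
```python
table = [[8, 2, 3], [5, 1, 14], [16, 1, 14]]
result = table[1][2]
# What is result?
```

table[1] = [5, 1, 14]. Taking column 2 of that row yields 14.

14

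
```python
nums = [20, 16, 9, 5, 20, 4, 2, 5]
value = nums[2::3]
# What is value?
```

nums has length 8. The slice nums[2::3] selects indices [2, 5] (2->9, 5->4), giving [9, 4].

[9, 4]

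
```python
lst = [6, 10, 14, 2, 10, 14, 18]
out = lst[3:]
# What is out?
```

lst has length 7. The slice lst[3:] selects indices [3, 4, 5, 6] (3->2, 4->10, 5->14, 6->18), giving [2, 10, 14, 18].

[2, 10, 14, 18]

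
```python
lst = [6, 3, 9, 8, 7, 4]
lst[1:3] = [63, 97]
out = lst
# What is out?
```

lst starts as [6, 3, 9, 8, 7, 4] (length 6). The slice lst[1:3] covers indices [1, 2] with values [3, 9]. Replacing that slice with [63, 97] (same length) produces [6, 63, 97, 8, 7, 4].

[6, 63, 97, 8, 7, 4]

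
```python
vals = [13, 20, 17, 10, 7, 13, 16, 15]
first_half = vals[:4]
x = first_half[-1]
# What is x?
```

vals has length 8. The slice vals[:4] selects indices [0, 1, 2, 3] (0->13, 1->20, 2->17, 3->10), giving [13, 20, 17, 10]. So first_half = [13, 20, 17, 10]. Then first_half[-1] = 10.

10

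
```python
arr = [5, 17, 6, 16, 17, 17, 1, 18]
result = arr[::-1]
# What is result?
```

arr has length 8. The slice arr[::-1] selects indices [7, 6, 5, 4, 3, 2, 1, 0] (7->18, 6->1, 5->17, 4->17, 3->16, 2->6, 1->17, 0->5), giving [18, 1, 17, 17, 16, 6, 17, 5].

[18, 1, 17, 17, 16, 6, 17, 5]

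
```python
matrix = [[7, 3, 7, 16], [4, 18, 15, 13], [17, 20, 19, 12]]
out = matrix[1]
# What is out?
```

matrix has 3 rows. Row 1 is [4, 18, 15, 13].

[4, 18, 15, 13]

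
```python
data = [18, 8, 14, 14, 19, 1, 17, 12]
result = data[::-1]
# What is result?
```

data has length 8. The slice data[::-1] selects indices [7, 6, 5, 4, 3, 2, 1, 0] (7->12, 6->17, 5->1, 4->19, 3->14, 2->14, 1->8, 0->18), giving [12, 17, 1, 19, 14, 14, 8, 18].

[12, 17, 1, 19, 14, 14, 8, 18]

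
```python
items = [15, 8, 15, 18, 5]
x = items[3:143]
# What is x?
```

items has length 5. The slice items[3:143] selects indices [3, 4] (3->18, 4->5), giving [18, 5].

[18, 5]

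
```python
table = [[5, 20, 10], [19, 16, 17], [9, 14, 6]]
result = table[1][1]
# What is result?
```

table[1] = [19, 16, 17]. Taking column 1 of that row yields 16.

16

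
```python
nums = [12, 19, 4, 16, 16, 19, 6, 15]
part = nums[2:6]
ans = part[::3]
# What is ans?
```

nums has length 8. The slice nums[2:6] selects indices [2, 3, 4, 5] (2->4, 3->16, 4->16, 5->19), giving [4, 16, 16, 19]. So part = [4, 16, 16, 19]. part has length 4. The slice part[::3] selects indices [0, 3] (0->4, 3->19), giving [4, 19].

[4, 19]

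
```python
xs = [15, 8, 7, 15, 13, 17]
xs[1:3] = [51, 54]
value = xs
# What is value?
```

xs starts as [15, 8, 7, 15, 13, 17] (length 6). The slice xs[1:3] covers indices [1, 2] with values [8, 7]. Replacing that slice with [51, 54] (same length) produces [15, 51, 54, 15, 13, 17].

[15, 51, 54, 15, 13, 17]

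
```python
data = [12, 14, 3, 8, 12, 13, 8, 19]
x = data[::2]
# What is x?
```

data has length 8. The slice data[::2] selects indices [0, 2, 4, 6] (0->12, 2->3, 4->12, 6->8), giving [12, 3, 12, 8].

[12, 3, 12, 8]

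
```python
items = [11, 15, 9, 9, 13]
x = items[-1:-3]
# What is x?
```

items has length 5. The slice items[-1:-3] resolves to an empty index range, so the result is [].

[]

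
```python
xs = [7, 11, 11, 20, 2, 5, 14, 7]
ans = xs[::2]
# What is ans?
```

xs has length 8. The slice xs[::2] selects indices [0, 2, 4, 6] (0->7, 2->11, 4->2, 6->14), giving [7, 11, 2, 14].

[7, 11, 2, 14]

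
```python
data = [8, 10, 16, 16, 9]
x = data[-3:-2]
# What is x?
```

data has length 5. The slice data[-3:-2] selects indices [2] (2->16), giving [16].

[16]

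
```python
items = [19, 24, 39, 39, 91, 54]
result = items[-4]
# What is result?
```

items has length 6. Negative index -4 maps to positive index 6 + (-4) = 2. items[2] = 39.

39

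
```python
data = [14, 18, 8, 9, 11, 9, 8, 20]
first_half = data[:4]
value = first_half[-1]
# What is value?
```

data has length 8. The slice data[:4] selects indices [0, 1, 2, 3] (0->14, 1->18, 2->8, 3->9), giving [14, 18, 8, 9]. So first_half = [14, 18, 8, 9]. Then first_half[-1] = 9.

9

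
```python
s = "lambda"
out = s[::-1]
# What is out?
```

s has length 6. The slice s[::-1] selects indices [5, 4, 3, 2, 1, 0] (5->'a', 4->'d', 3->'b', 2->'m', 1->'a', 0->'l'), giving 'adbmal'.

'adbmal'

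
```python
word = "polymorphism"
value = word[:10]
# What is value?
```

word has length 12. The slice word[:10] selects indices [0, 1, 2, 3, 4, 5, 6, 7, 8, 9] (0->'p', 1->'o', 2->'l', 3->'y', 4->'m', 5->'o', 6->'r', 7->'p', 8->'h', 9->'i'), giving 'polymorphi'.

'polymorphi'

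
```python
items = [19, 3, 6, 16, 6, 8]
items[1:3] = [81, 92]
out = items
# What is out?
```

items starts as [19, 3, 6, 16, 6, 8] (length 6). The slice items[1:3] covers indices [1, 2] with values [3, 6]. Replacing that slice with [81, 92] (same length) produces [19, 81, 92, 16, 6, 8].

[19, 81, 92, 16, 6, 8]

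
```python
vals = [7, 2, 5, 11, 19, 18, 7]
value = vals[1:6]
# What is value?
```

vals has length 7. The slice vals[1:6] selects indices [1, 2, 3, 4, 5] (1->2, 2->5, 3->11, 4->19, 5->18), giving [2, 5, 11, 19, 18].

[2, 5, 11, 19, 18]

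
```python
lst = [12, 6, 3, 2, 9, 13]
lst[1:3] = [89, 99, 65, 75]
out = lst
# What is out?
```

lst starts as [12, 6, 3, 2, 9, 13] (length 6). The slice lst[1:3] covers indices [1, 2] with values [6, 3]. Replacing that slice with [89, 99, 65, 75] (different length) produces [12, 89, 99, 65, 75, 2, 9, 13].

[12, 89, 99, 65, 75, 2, 9, 13]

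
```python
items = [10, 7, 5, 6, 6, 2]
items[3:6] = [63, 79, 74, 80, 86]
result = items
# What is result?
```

items starts as [10, 7, 5, 6, 6, 2] (length 6). The slice items[3:6] covers indices [3, 4, 5] with values [6, 6, 2]. Replacing that slice with [63, 79, 74, 80, 86] (different length) produces [10, 7, 5, 63, 79, 74, 80, 86].

[10, 7, 5, 63, 79, 74, 80, 86]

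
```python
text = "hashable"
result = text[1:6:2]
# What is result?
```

text has length 8. The slice text[1:6:2] selects indices [1, 3, 5] (1->'a', 3->'h', 5->'b'), giving 'ahb'.

'ahb'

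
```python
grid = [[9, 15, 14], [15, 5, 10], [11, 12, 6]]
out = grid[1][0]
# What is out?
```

grid[1] = [15, 5, 10]. Taking column 0 of that row yields 15.

15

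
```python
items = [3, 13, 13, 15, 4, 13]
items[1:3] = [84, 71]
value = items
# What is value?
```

items starts as [3, 13, 13, 15, 4, 13] (length 6). The slice items[1:3] covers indices [1, 2] with values [13, 13]. Replacing that slice with [84, 71] (same length) produces [3, 84, 71, 15, 4, 13].

[3, 84, 71, 15, 4, 13]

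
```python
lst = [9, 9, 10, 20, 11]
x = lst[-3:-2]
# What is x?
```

lst has length 5. The slice lst[-3:-2] selects indices [2] (2->10), giving [10].

[10]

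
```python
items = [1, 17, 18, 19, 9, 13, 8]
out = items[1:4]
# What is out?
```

items has length 7. The slice items[1:4] selects indices [1, 2, 3] (1->17, 2->18, 3->19), giving [17, 18, 19].

[17, 18, 19]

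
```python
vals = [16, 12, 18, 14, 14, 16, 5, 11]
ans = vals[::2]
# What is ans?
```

vals has length 8. The slice vals[::2] selects indices [0, 2, 4, 6] (0->16, 2->18, 4->14, 6->5), giving [16, 18, 14, 5].

[16, 18, 14, 5]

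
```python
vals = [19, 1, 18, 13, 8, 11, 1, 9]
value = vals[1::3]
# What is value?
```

vals has length 8. The slice vals[1::3] selects indices [1, 4, 7] (1->1, 4->8, 7->9), giving [1, 8, 9].

[1, 8, 9]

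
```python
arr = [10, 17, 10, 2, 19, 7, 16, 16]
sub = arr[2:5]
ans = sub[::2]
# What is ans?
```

arr has length 8. The slice arr[2:5] selects indices [2, 3, 4] (2->10, 3->2, 4->19), giving [10, 2, 19]. So sub = [10, 2, 19]. sub has length 3. The slice sub[::2] selects indices [0, 2] (0->10, 2->19), giving [10, 19].

[10, 19]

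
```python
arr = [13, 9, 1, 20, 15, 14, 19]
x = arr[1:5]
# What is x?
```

arr has length 7. The slice arr[1:5] selects indices [1, 2, 3, 4] (1->9, 2->1, 3->20, 4->15), giving [9, 1, 20, 15].

[9, 1, 20, 15]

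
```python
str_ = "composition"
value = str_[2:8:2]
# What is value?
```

str_ has length 11. The slice str_[2:8:2] selects indices [2, 4, 6] (2->'m', 4->'o', 6->'i'), giving 'moi'.

'moi'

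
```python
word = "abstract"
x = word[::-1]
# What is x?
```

word has length 8. The slice word[::-1] selects indices [7, 6, 5, 4, 3, 2, 1, 0] (7->'t', 6->'c', 5->'a', 4->'r', 3->'t', 2->'s', 1->'b', 0->'a'), giving 'tcartsba'.

'tcartsba'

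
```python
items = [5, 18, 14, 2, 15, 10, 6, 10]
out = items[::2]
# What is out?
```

items has length 8. The slice items[::2] selects indices [0, 2, 4, 6] (0->5, 2->14, 4->15, 6->6), giving [5, 14, 15, 6].

[5, 14, 15, 6]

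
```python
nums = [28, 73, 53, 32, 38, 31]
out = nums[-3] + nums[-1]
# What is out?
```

nums has length 6. Negative index -3 maps to positive index 6 + (-3) = 3. nums[3] = 32.
nums has length 6. Negative index -1 maps to positive index 6 + (-1) = 5. nums[5] = 31.
Sum: 32 + 31 = 63.

63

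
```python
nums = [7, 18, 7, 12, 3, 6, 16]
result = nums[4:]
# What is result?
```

nums has length 7. The slice nums[4:] selects indices [4, 5, 6] (4->3, 5->6, 6->16), giving [3, 6, 16].

[3, 6, 16]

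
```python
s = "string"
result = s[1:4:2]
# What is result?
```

s has length 6. The slice s[1:4:2] selects indices [1, 3] (1->'t', 3->'i'), giving 'ti'.

'ti'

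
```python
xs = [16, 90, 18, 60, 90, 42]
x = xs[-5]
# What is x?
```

xs has length 6. Negative index -5 maps to positive index 6 + (-5) = 1. xs[1] = 90.

90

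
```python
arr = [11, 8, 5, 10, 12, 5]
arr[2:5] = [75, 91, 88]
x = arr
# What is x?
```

arr starts as [11, 8, 5, 10, 12, 5] (length 6). The slice arr[2:5] covers indices [2, 3, 4] with values [5, 10, 12]. Replacing that slice with [75, 91, 88] (same length) produces [11, 8, 75, 91, 88, 5].

[11, 8, 75, 91, 88, 5]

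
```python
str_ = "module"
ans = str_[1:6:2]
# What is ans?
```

str_ has length 6. The slice str_[1:6:2] selects indices [1, 3, 5] (1->'o', 3->'u', 5->'e'), giving 'oue'.

'oue'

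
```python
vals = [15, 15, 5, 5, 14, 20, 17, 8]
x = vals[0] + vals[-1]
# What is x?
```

vals has length 8. vals[0] = 15.
vals has length 8. Negative index -1 maps to positive index 8 + (-1) = 7. vals[7] = 8.
Sum: 15 + 8 = 23.

23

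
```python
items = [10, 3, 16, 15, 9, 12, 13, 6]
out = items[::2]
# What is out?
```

items has length 8. The slice items[::2] selects indices [0, 2, 4, 6] (0->10, 2->16, 4->9, 6->13), giving [10, 16, 9, 13].

[10, 16, 9, 13]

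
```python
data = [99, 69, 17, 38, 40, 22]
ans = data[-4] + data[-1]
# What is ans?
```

data has length 6. Negative index -4 maps to positive index 6 + (-4) = 2. data[2] = 17.
data has length 6. Negative index -1 maps to positive index 6 + (-1) = 5. data[5] = 22.
Sum: 17 + 22 = 39.

39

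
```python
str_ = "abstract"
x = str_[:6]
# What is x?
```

str_ has length 8. The slice str_[:6] selects indices [0, 1, 2, 3, 4, 5] (0->'a', 1->'b', 2->'s', 3->'t', 4->'r', 5->'a'), giving 'abstra'.

'abstra'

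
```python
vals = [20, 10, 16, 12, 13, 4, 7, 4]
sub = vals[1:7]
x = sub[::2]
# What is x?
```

vals has length 8. The slice vals[1:7] selects indices [1, 2, 3, 4, 5, 6] (1->10, 2->16, 3->12, 4->13, 5->4, 6->7), giving [10, 16, 12, 13, 4, 7]. So sub = [10, 16, 12, 13, 4, 7]. sub has length 6. The slice sub[::2] selects indices [0, 2, 4] (0->10, 2->12, 4->4), giving [10, 12, 4].

[10, 12, 4]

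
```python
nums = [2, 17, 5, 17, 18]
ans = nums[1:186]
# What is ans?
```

nums has length 5. The slice nums[1:186] selects indices [1, 2, 3, 4] (1->17, 2->5, 3->17, 4->18), giving [17, 5, 17, 18].

[17, 5, 17, 18]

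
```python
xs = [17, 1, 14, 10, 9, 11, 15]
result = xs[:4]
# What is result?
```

xs has length 7. The slice xs[:4] selects indices [0, 1, 2, 3] (0->17, 1->1, 2->14, 3->10), giving [17, 1, 14, 10].

[17, 1, 14, 10]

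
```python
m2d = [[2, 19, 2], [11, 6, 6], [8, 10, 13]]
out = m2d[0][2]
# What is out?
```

m2d[0] = [2, 19, 2]. Taking column 2 of that row yields 2.

2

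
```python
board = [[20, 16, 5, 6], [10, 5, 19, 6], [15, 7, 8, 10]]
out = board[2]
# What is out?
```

board has 3 rows. Row 2 is [15, 7, 8, 10].

[15, 7, 8, 10]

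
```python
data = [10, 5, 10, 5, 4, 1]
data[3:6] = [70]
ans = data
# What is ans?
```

data starts as [10, 5, 10, 5, 4, 1] (length 6). The slice data[3:6] covers indices [3, 4, 5] with values [5, 4, 1]. Replacing that slice with [70] (different length) produces [10, 5, 10, 70].

[10, 5, 10, 70]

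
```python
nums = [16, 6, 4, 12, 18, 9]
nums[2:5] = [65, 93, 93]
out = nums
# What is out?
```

nums starts as [16, 6, 4, 12, 18, 9] (length 6). The slice nums[2:5] covers indices [2, 3, 4] with values [4, 12, 18]. Replacing that slice with [65, 93, 93] (same length) produces [16, 6, 65, 93, 93, 9].

[16, 6, 65, 93, 93, 9]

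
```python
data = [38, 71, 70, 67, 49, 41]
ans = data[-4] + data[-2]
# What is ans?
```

data has length 6. Negative index -4 maps to positive index 6 + (-4) = 2. data[2] = 70.
data has length 6. Negative index -2 maps to positive index 6 + (-2) = 4. data[4] = 49.
Sum: 70 + 49 = 119.

119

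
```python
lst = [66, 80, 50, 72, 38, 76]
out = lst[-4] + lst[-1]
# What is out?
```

lst has length 6. Negative index -4 maps to positive index 6 + (-4) = 2. lst[2] = 50.
lst has length 6. Negative index -1 maps to positive index 6 + (-1) = 5. lst[5] = 76.
Sum: 50 + 76 = 126.

126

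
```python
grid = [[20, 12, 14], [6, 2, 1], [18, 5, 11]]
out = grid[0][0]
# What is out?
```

grid[0] = [20, 12, 14]. Taking column 0 of that row yields 20.

20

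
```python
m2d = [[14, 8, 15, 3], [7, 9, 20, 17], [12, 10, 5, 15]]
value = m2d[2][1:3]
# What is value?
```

m2d[2] = [12, 10, 5, 15]. m2d[2] has length 4. The slice m2d[2][1:3] selects indices [1, 2] (1->10, 2->5), giving [10, 5].

[10, 5]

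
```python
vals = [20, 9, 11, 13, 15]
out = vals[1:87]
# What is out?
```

vals has length 5. The slice vals[1:87] selects indices [1, 2, 3, 4] (1->9, 2->11, 3->13, 4->15), giving [9, 11, 13, 15].

[9, 11, 13, 15]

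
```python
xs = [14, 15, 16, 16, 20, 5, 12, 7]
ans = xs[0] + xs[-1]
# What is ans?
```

xs has length 8. xs[0] = 14.
xs has length 8. Negative index -1 maps to positive index 8 + (-1) = 7. xs[7] = 7.
Sum: 14 + 7 = 21.

21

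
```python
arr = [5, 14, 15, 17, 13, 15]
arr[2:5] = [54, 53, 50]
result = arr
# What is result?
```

arr starts as [5, 14, 15, 17, 13, 15] (length 6). The slice arr[2:5] covers indices [2, 3, 4] with values [15, 17, 13]. Replacing that slice with [54, 53, 50] (same length) produces [5, 14, 54, 53, 50, 15].

[5, 14, 54, 53, 50, 15]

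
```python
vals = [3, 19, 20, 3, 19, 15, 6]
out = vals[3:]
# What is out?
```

vals has length 7. The slice vals[3:] selects indices [3, 4, 5, 6] (3->3, 4->19, 5->15, 6->6), giving [3, 19, 15, 6].

[3, 19, 15, 6]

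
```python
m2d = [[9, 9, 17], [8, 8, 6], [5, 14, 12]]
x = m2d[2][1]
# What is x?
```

m2d[2] = [5, 14, 12]. Taking column 1 of that row yields 14.

14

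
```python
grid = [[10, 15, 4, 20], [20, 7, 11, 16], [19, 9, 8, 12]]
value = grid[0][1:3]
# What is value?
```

grid[0] = [10, 15, 4, 20]. grid[0] has length 4. The slice grid[0][1:3] selects indices [1, 2] (1->15, 2->4), giving [15, 4].

[15, 4]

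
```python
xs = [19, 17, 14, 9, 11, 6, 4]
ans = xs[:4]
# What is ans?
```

xs has length 7. The slice xs[:4] selects indices [0, 1, 2, 3] (0->19, 1->17, 2->14, 3->9), giving [19, 17, 14, 9].

[19, 17, 14, 9]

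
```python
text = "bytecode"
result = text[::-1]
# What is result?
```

text has length 8. The slice text[::-1] selects indices [7, 6, 5, 4, 3, 2, 1, 0] (7->'e', 6->'d', 5->'o', 4->'c', 3->'e', 2->'t', 1->'y', 0->'b'), giving 'edocetyb'.

'edocetyb'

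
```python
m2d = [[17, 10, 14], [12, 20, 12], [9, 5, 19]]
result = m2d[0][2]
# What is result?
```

m2d[0] = [17, 10, 14]. Taking column 2 of that row yields 14.

14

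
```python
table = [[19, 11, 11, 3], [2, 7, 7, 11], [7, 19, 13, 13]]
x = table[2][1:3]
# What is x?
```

table[2] = [7, 19, 13, 13]. table[2] has length 4. The slice table[2][1:3] selects indices [1, 2] (1->19, 2->13), giving [19, 13].

[19, 13]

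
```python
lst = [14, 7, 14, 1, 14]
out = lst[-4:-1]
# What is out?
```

lst has length 5. The slice lst[-4:-1] selects indices [1, 2, 3] (1->7, 2->14, 3->1), giving [7, 14, 1].

[7, 14, 1]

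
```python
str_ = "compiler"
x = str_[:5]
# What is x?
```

str_ has length 8. The slice str_[:5] selects indices [0, 1, 2, 3, 4] (0->'c', 1->'o', 2->'m', 3->'p', 4->'i'), giving 'compi'.

'compi'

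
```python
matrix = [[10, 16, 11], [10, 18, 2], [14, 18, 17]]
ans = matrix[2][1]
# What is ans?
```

matrix[2] = [14, 18, 17]. Taking column 1 of that row yields 18.

18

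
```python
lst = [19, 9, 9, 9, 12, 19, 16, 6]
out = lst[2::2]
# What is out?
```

lst has length 8. The slice lst[2::2] selects indices [2, 4, 6] (2->9, 4->12, 6->16), giving [9, 12, 16].

[9, 12, 16]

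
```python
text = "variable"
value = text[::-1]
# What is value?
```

text has length 8. The slice text[::-1] selects indices [7, 6, 5, 4, 3, 2, 1, 0] (7->'e', 6->'l', 5->'b', 4->'a', 3->'i', 2->'r', 1->'a', 0->'v'), giving 'elbairav'.

'elbairav'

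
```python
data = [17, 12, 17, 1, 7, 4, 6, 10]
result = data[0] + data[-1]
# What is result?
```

data has length 8. data[0] = 17.
data has length 8. Negative index -1 maps to positive index 8 + (-1) = 7. data[7] = 10.
Sum: 17 + 10 = 27.

27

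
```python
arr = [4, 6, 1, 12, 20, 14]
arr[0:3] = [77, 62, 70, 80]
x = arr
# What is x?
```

arr starts as [4, 6, 1, 12, 20, 14] (length 6). The slice arr[0:3] covers indices [0, 1, 2] with values [4, 6, 1]. Replacing that slice with [77, 62, 70, 80] (different length) produces [77, 62, 70, 80, 12, 20, 14].

[77, 62, 70, 80, 12, 20, 14]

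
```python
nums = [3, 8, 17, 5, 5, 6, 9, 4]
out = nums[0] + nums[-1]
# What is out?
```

nums has length 8. nums[0] = 3.
nums has length 8. Negative index -1 maps to positive index 8 + (-1) = 7. nums[7] = 4.
Sum: 3 + 4 = 7.

7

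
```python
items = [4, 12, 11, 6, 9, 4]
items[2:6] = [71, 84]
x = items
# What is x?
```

items starts as [4, 12, 11, 6, 9, 4] (length 6). The slice items[2:6] covers indices [2, 3, 4, 5] with values [11, 6, 9, 4]. Replacing that slice with [71, 84] (different length) produces [4, 12, 71, 84].

[4, 12, 71, 84]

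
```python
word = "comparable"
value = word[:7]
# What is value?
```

word has length 10. The slice word[:7] selects indices [0, 1, 2, 3, 4, 5, 6] (0->'c', 1->'o', 2->'m', 3->'p', 4->'a', 5->'r', 6->'a'), giving 'compara'.

'compara'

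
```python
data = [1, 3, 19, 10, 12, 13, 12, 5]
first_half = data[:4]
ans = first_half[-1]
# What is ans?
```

data has length 8. The slice data[:4] selects indices [0, 1, 2, 3] (0->1, 1->3, 2->19, 3->10), giving [1, 3, 19, 10]. So first_half = [1, 3, 19, 10]. Then first_half[-1] = 10.

10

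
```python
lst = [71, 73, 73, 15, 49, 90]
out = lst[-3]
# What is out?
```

lst has length 6. Negative index -3 maps to positive index 6 + (-3) = 3. lst[3] = 15.

15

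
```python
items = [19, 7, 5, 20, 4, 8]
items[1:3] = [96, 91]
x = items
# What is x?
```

items starts as [19, 7, 5, 20, 4, 8] (length 6). The slice items[1:3] covers indices [1, 2] with values [7, 5]. Replacing that slice with [96, 91] (same length) produces [19, 96, 91, 20, 4, 8].

[19, 96, 91, 20, 4, 8]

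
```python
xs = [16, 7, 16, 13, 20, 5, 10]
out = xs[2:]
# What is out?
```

xs has length 7. The slice xs[2:] selects indices [2, 3, 4, 5, 6] (2->16, 3->13, 4->20, 5->5, 6->10), giving [16, 13, 20, 5, 10].

[16, 13, 20, 5, 10]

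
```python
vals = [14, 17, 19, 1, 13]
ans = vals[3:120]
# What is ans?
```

vals has length 5. The slice vals[3:120] selects indices [3, 4] (3->1, 4->13), giving [1, 13].

[1, 13]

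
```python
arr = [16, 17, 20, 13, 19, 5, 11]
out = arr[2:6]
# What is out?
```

arr has length 7. The slice arr[2:6] selects indices [2, 3, 4, 5] (2->20, 3->13, 4->19, 5->5), giving [20, 13, 19, 5].

[20, 13, 19, 5]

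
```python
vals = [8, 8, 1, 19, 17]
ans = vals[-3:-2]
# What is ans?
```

vals has length 5. The slice vals[-3:-2] selects indices [2] (2->1), giving [1].

[1]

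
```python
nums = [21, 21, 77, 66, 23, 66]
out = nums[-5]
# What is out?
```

nums has length 6. Negative index -5 maps to positive index 6 + (-5) = 1. nums[1] = 21.

21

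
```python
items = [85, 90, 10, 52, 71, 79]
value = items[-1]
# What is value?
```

items has length 6. Negative index -1 maps to positive index 6 + (-1) = 5. items[5] = 79.

79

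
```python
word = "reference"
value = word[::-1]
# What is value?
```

word has length 9. The slice word[::-1] selects indices [8, 7, 6, 5, 4, 3, 2, 1, 0] (8->'e', 7->'c', 6->'n', 5->'e', 4->'r', 3->'e', 2->'f', 1->'e', 0->'r'), giving 'ecnerefer'.

'ecnerefer'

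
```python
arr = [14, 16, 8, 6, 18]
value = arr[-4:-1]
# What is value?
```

arr has length 5. The slice arr[-4:-1] selects indices [1, 2, 3] (1->16, 2->8, 3->6), giving [16, 8, 6].

[16, 8, 6]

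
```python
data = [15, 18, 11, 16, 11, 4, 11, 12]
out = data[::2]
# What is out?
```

data has length 8. The slice data[::2] selects indices [0, 2, 4, 6] (0->15, 2->11, 4->11, 6->11), giving [15, 11, 11, 11].

[15, 11, 11, 11]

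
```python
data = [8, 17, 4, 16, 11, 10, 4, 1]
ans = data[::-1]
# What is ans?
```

data has length 8. The slice data[::-1] selects indices [7, 6, 5, 4, 3, 2, 1, 0] (7->1, 6->4, 5->10, 4->11, 3->16, 2->4, 1->17, 0->8), giving [1, 4, 10, 11, 16, 4, 17, 8].

[1, 4, 10, 11, 16, 4, 17, 8]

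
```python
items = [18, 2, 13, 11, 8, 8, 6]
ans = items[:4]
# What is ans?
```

items has length 7. The slice items[:4] selects indices [0, 1, 2, 3] (0->18, 1->2, 2->13, 3->11), giving [18, 2, 13, 11].

[18, 2, 13, 11]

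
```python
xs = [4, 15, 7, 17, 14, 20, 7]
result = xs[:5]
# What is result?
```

xs has length 7. The slice xs[:5] selects indices [0, 1, 2, 3, 4] (0->4, 1->15, 2->7, 3->17, 4->14), giving [4, 15, 7, 17, 14].

[4, 15, 7, 17, 14]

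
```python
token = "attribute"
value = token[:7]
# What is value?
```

token has length 9. The slice token[:7] selects indices [0, 1, 2, 3, 4, 5, 6] (0->'a', 1->'t', 2->'t', 3->'r', 4->'i', 5->'b', 6->'u'), giving 'attribu'.

'attribu'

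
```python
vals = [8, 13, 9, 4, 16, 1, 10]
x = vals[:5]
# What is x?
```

vals has length 7. The slice vals[:5] selects indices [0, 1, 2, 3, 4] (0->8, 1->13, 2->9, 3->4, 4->16), giving [8, 13, 9, 4, 16].

[8, 13, 9, 4, 16]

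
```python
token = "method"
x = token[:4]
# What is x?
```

token has length 6. The slice token[:4] selects indices [0, 1, 2, 3] (0->'m', 1->'e', 2->'t', 3->'h'), giving 'meth'.

'meth'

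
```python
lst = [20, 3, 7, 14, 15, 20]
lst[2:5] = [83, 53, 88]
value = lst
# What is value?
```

lst starts as [20, 3, 7, 14, 15, 20] (length 6). The slice lst[2:5] covers indices [2, 3, 4] with values [7, 14, 15]. Replacing that slice with [83, 53, 88] (same length) produces [20, 3, 83, 53, 88, 20].

[20, 3, 83, 53, 88, 20]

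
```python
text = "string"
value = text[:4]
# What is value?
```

text has length 6. The slice text[:4] selects indices [0, 1, 2, 3] (0->'s', 1->'t', 2->'r', 3->'i'), giving 'stri'.

'stri'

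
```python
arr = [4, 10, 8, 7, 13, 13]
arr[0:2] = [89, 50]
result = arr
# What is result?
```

arr starts as [4, 10, 8, 7, 13, 13] (length 6). The slice arr[0:2] covers indices [0, 1] with values [4, 10]. Replacing that slice with [89, 50] (same length) produces [89, 50, 8, 7, 13, 13].

[89, 50, 8, 7, 13, 13]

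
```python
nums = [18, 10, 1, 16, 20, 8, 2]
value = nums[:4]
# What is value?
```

nums has length 7. The slice nums[:4] selects indices [0, 1, 2, 3] (0->18, 1->10, 2->1, 3->16), giving [18, 10, 1, 16].

[18, 10, 1, 16]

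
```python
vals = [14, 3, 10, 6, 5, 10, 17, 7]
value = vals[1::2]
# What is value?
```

vals has length 8. The slice vals[1::2] selects indices [1, 3, 5, 7] (1->3, 3->6, 5->10, 7->7), giving [3, 6, 10, 7].

[3, 6, 10, 7]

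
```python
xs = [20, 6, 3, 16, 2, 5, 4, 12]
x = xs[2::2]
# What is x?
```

xs has length 8. The slice xs[2::2] selects indices [2, 4, 6] (2->3, 4->2, 6->4), giving [3, 2, 4].

[3, 2, 4]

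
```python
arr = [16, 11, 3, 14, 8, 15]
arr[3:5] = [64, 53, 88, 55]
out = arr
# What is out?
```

arr starts as [16, 11, 3, 14, 8, 15] (length 6). The slice arr[3:5] covers indices [3, 4] with values [14, 8]. Replacing that slice with [64, 53, 88, 55] (different length) produces [16, 11, 3, 64, 53, 88, 55, 15].

[16, 11, 3, 64, 53, 88, 55, 15]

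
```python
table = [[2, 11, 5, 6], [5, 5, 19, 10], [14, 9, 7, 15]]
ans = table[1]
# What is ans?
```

table has 3 rows. Row 1 is [5, 5, 19, 10].

[5, 5, 19, 10]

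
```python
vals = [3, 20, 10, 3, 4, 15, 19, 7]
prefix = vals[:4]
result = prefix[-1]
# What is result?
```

vals has length 8. The slice vals[:4] selects indices [0, 1, 2, 3] (0->3, 1->20, 2->10, 3->3), giving [3, 20, 10, 3]. So prefix = [3, 20, 10, 3]. Then prefix[-1] = 3.

3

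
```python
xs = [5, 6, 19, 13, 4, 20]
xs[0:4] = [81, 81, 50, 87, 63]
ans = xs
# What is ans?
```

xs starts as [5, 6, 19, 13, 4, 20] (length 6). The slice xs[0:4] covers indices [0, 1, 2, 3] with values [5, 6, 19, 13]. Replacing that slice with [81, 81, 50, 87, 63] (different length) produces [81, 81, 50, 87, 63, 4, 20].

[81, 81, 50, 87, 63, 4, 20]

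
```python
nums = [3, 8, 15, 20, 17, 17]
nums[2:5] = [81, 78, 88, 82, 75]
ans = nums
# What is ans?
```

nums starts as [3, 8, 15, 20, 17, 17] (length 6). The slice nums[2:5] covers indices [2, 3, 4] with values [15, 20, 17]. Replacing that slice with [81, 78, 88, 82, 75] (different length) produces [3, 8, 81, 78, 88, 82, 75, 17].

[3, 8, 81, 78, 88, 82, 75, 17]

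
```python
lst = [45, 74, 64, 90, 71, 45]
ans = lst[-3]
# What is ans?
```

lst has length 6. Negative index -3 maps to positive index 6 + (-3) = 3. lst[3] = 90.

90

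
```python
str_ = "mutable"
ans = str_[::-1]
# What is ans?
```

str_ has length 7. The slice str_[::-1] selects indices [6, 5, 4, 3, 2, 1, 0] (6->'e', 5->'l', 4->'b', 3->'a', 2->'t', 1->'u', 0->'m'), giving 'elbatum'.

'elbatum'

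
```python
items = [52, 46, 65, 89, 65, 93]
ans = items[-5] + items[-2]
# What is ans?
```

items has length 6. Negative index -5 maps to positive index 6 + (-5) = 1. items[1] = 46.
items has length 6. Negative index -2 maps to positive index 6 + (-2) = 4. items[4] = 65.
Sum: 46 + 65 = 111.

111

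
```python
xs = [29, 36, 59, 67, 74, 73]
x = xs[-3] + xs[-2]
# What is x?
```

xs has length 6. Negative index -3 maps to positive index 6 + (-3) = 3. xs[3] = 67.
xs has length 6. Negative index -2 maps to positive index 6 + (-2) = 4. xs[4] = 74.
Sum: 67 + 74 = 141.

141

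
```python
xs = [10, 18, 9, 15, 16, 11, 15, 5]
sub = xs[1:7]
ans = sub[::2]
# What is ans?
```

xs has length 8. The slice xs[1:7] selects indices [1, 2, 3, 4, 5, 6] (1->18, 2->9, 3->15, 4->16, 5->11, 6->15), giving [18, 9, 15, 16, 11, 15]. So sub = [18, 9, 15, 16, 11, 15]. sub has length 6. The slice sub[::2] selects indices [0, 2, 4] (0->18, 2->15, 4->11), giving [18, 15, 11].

[18, 15, 11]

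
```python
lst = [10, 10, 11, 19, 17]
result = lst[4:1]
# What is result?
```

lst has length 5. The slice lst[4:1] resolves to an empty index range, so the result is [].

[]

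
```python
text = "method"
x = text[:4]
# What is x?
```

text has length 6. The slice text[:4] selects indices [0, 1, 2, 3] (0->'m', 1->'e', 2->'t', 3->'h'), giving 'meth'.

'meth'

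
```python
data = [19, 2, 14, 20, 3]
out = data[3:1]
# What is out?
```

data has length 5. The slice data[3:1] resolves to an empty index range, so the result is [].

[]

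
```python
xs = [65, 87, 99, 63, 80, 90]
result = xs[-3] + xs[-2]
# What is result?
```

xs has length 6. Negative index -3 maps to positive index 6 + (-3) = 3. xs[3] = 63.
xs has length 6. Negative index -2 maps to positive index 6 + (-2) = 4. xs[4] = 80.
Sum: 63 + 80 = 143.

143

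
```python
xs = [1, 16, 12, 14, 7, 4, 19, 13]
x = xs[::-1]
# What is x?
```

xs has length 8. The slice xs[::-1] selects indices [7, 6, 5, 4, 3, 2, 1, 0] (7->13, 6->19, 5->4, 4->7, 3->14, 2->12, 1->16, 0->1), giving [13, 19, 4, 7, 14, 12, 16, 1].

[13, 19, 4, 7, 14, 12, 16, 1]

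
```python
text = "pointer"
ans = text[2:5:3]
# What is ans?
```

text has length 7. The slice text[2:5:3] selects indices [2] (2->'i'), giving 'i'.

'i'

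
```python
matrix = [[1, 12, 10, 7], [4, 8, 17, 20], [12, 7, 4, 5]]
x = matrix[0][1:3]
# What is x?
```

matrix[0] = [1, 12, 10, 7]. matrix[0] has length 4. The slice matrix[0][1:3] selects indices [1, 2] (1->12, 2->10), giving [12, 10].

[12, 10]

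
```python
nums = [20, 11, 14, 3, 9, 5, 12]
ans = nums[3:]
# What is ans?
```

nums has length 7. The slice nums[3:] selects indices [3, 4, 5, 6] (3->3, 4->9, 5->5, 6->12), giving [3, 9, 5, 12].

[3, 9, 5, 12]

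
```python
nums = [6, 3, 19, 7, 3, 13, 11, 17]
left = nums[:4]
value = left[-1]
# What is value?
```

nums has length 8. The slice nums[:4] selects indices [0, 1, 2, 3] (0->6, 1->3, 2->19, 3->7), giving [6, 3, 19, 7]. So left = [6, 3, 19, 7]. Then left[-1] = 7.

7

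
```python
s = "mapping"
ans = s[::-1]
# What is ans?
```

s has length 7. The slice s[::-1] selects indices [6, 5, 4, 3, 2, 1, 0] (6->'g', 5->'n', 4->'i', 3->'p', 2->'p', 1->'a', 0->'m'), giving 'gnippam'.

'gnippam'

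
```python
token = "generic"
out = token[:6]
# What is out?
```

token has length 7. The slice token[:6] selects indices [0, 1, 2, 3, 4, 5] (0->'g', 1->'e', 2->'n', 3->'e', 4->'r', 5->'i'), giving 'generi'.

'generi'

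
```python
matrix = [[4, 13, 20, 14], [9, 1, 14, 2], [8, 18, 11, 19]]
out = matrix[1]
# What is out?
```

matrix has 3 rows. Row 1 is [9, 1, 14, 2].

[9, 1, 14, 2]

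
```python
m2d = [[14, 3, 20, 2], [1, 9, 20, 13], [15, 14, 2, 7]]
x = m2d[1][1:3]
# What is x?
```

m2d[1] = [1, 9, 20, 13]. m2d[1] has length 4. The slice m2d[1][1:3] selects indices [1, 2] (1->9, 2->20), giving [9, 20].

[9, 20]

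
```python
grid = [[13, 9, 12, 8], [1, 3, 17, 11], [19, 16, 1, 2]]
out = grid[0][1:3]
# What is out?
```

grid[0] = [13, 9, 12, 8]. grid[0] has length 4. The slice grid[0][1:3] selects indices [1, 2] (1->9, 2->12), giving [9, 12].

[9, 12]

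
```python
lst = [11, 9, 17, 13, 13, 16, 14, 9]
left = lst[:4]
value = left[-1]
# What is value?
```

lst has length 8. The slice lst[:4] selects indices [0, 1, 2, 3] (0->11, 1->9, 2->17, 3->13), giving [11, 9, 17, 13]. So left = [11, 9, 17, 13]. Then left[-1] = 13.

13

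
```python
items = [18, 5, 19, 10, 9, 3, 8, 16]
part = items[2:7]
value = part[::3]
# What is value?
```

items has length 8. The slice items[2:7] selects indices [2, 3, 4, 5, 6] (2->19, 3->10, 4->9, 5->3, 6->8), giving [19, 10, 9, 3, 8]. So part = [19, 10, 9, 3, 8]. part has length 5. The slice part[::3] selects indices [0, 3] (0->19, 3->3), giving [19, 3].

[19, 3]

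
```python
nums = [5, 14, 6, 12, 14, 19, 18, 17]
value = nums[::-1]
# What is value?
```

nums has length 8. The slice nums[::-1] selects indices [7, 6, 5, 4, 3, 2, 1, 0] (7->17, 6->18, 5->19, 4->14, 3->12, 2->6, 1->14, 0->5), giving [17, 18, 19, 14, 12, 6, 14, 5].

[17, 18, 19, 14, 12, 6, 14, 5]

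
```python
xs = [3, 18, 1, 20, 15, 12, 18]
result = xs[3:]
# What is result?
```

xs has length 7. The slice xs[3:] selects indices [3, 4, 5, 6] (3->20, 4->15, 5->12, 6->18), giving [20, 15, 12, 18].

[20, 15, 12, 18]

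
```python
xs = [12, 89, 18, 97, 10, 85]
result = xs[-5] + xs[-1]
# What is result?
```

xs has length 6. Negative index -5 maps to positive index 6 + (-5) = 1. xs[1] = 89.
xs has length 6. Negative index -1 maps to positive index 6 + (-1) = 5. xs[5] = 85.
Sum: 89 + 85 = 174.

174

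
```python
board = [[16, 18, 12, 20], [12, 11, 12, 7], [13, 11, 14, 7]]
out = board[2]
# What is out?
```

board has 3 rows. Row 2 is [13, 11, 14, 7].

[13, 11, 14, 7]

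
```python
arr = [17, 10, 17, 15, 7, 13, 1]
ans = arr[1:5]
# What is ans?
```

arr has length 7. The slice arr[1:5] selects indices [1, 2, 3, 4] (1->10, 2->17, 3->15, 4->7), giving [10, 17, 15, 7].

[10, 17, 15, 7]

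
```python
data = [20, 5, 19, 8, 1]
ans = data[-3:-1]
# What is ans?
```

data has length 5. The slice data[-3:-1] selects indices [2, 3] (2->19, 3->8), giving [19, 8].

[19, 8]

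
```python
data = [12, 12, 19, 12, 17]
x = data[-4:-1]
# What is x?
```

data has length 5. The slice data[-4:-1] selects indices [1, 2, 3] (1->12, 2->19, 3->12), giving [12, 19, 12].

[12, 19, 12]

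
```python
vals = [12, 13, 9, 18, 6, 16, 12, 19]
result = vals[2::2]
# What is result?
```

vals has length 8. The slice vals[2::2] selects indices [2, 4, 6] (2->9, 4->6, 6->12), giving [9, 6, 12].

[9, 6, 12]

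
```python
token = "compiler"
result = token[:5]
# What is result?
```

token has length 8. The slice token[:5] selects indices [0, 1, 2, 3, 4] (0->'c', 1->'o', 2->'m', 3->'p', 4->'i'), giving 'compi'.

'compi'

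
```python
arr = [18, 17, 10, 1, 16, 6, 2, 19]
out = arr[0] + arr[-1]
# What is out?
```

arr has length 8. arr[0] = 18.
arr has length 8. Negative index -1 maps to positive index 8 + (-1) = 7. arr[7] = 19.
Sum: 18 + 19 = 37.

37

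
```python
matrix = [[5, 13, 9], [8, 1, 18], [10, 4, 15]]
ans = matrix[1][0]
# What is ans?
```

matrix[1] = [8, 1, 18]. Taking column 0 of that row yields 8.

8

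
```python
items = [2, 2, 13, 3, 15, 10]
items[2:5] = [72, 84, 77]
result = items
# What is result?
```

items starts as [2, 2, 13, 3, 15, 10] (length 6). The slice items[2:5] covers indices [2, 3, 4] with values [13, 3, 15]. Replacing that slice with [72, 84, 77] (same length) produces [2, 2, 72, 84, 77, 10].

[2, 2, 72, 84, 77, 10]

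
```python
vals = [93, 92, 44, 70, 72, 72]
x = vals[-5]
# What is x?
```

vals has length 6. Negative index -5 maps to positive index 6 + (-5) = 1. vals[1] = 92.

92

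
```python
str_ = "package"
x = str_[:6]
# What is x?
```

str_ has length 7. The slice str_[:6] selects indices [0, 1, 2, 3, 4, 5] (0->'p', 1->'a', 2->'c', 3->'k', 4->'a', 5->'g'), giving 'packag'.

'packag'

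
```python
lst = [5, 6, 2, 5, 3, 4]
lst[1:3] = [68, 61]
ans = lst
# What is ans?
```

lst starts as [5, 6, 2, 5, 3, 4] (length 6). The slice lst[1:3] covers indices [1, 2] with values [6, 2]. Replacing that slice with [68, 61] (same length) produces [5, 68, 61, 5, 3, 4].

[5, 68, 61, 5, 3, 4]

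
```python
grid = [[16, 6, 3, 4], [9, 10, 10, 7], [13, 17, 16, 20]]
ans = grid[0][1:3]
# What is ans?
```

grid[0] = [16, 6, 3, 4]. grid[0] has length 4. The slice grid[0][1:3] selects indices [1, 2] (1->6, 2->3), giving [6, 3].

[6, 3]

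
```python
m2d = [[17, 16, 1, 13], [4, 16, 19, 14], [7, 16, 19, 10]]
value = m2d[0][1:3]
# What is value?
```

m2d[0] = [17, 16, 1, 13]. m2d[0] has length 4. The slice m2d[0][1:3] selects indices [1, 2] (1->16, 2->1), giving [16, 1].

[16, 1]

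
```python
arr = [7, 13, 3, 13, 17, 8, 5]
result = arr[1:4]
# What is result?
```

arr has length 7. The slice arr[1:4] selects indices [1, 2, 3] (1->13, 2->3, 3->13), giving [13, 3, 13].

[13, 3, 13]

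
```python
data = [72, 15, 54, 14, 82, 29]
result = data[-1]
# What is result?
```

data has length 6. Negative index -1 maps to positive index 6 + (-1) = 5. data[5] = 29.

29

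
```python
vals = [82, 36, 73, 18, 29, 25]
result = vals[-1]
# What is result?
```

vals has length 6. Negative index -1 maps to positive index 6 + (-1) = 5. vals[5] = 25.

25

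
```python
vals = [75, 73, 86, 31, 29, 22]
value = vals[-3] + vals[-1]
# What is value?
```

vals has length 6. Negative index -3 maps to positive index 6 + (-3) = 3. vals[3] = 31.
vals has length 6. Negative index -1 maps to positive index 6 + (-1) = 5. vals[5] = 22.
Sum: 31 + 22 = 53.

53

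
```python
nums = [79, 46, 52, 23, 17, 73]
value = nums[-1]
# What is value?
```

nums has length 6. Negative index -1 maps to positive index 6 + (-1) = 5. nums[5] = 73.

73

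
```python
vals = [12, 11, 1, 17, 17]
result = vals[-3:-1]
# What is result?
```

vals has length 5. The slice vals[-3:-1] selects indices [2, 3] (2->1, 3->17), giving [1, 17].

[1, 17]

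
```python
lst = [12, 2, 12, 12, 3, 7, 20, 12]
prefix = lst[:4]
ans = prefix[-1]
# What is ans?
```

lst has length 8. The slice lst[:4] selects indices [0, 1, 2, 3] (0->12, 1->2, 2->12, 3->12), giving [12, 2, 12, 12]. So prefix = [12, 2, 12, 12]. Then prefix[-1] = 12.

12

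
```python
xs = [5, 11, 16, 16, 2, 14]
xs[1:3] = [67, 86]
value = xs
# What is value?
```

xs starts as [5, 11, 16, 16, 2, 14] (length 6). The slice xs[1:3] covers indices [1, 2] with values [11, 16]. Replacing that slice with [67, 86] (same length) produces [5, 67, 86, 16, 2, 14].

[5, 67, 86, 16, 2, 14]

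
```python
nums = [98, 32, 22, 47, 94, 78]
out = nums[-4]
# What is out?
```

nums has length 6. Negative index -4 maps to positive index 6 + (-4) = 2. nums[2] = 22.

22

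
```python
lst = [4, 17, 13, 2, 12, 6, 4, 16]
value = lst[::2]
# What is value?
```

lst has length 8. The slice lst[::2] selects indices [0, 2, 4, 6] (0->4, 2->13, 4->12, 6->4), giving [4, 13, 12, 4].

[4, 13, 12, 4]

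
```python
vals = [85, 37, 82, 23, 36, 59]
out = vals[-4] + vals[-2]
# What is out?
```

vals has length 6. Negative index -4 maps to positive index 6 + (-4) = 2. vals[2] = 82.
vals has length 6. Negative index -2 maps to positive index 6 + (-2) = 4. vals[4] = 36.
Sum: 82 + 36 = 118.

118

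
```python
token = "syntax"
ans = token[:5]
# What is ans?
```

token has length 6. The slice token[:5] selects indices [0, 1, 2, 3, 4] (0->'s', 1->'y', 2->'n', 3->'t', 4->'a'), giving 'synta'.

'synta'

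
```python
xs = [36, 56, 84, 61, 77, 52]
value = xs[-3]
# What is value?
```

xs has length 6. Negative index -3 maps to positive index 6 + (-3) = 3. xs[3] = 61.

61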